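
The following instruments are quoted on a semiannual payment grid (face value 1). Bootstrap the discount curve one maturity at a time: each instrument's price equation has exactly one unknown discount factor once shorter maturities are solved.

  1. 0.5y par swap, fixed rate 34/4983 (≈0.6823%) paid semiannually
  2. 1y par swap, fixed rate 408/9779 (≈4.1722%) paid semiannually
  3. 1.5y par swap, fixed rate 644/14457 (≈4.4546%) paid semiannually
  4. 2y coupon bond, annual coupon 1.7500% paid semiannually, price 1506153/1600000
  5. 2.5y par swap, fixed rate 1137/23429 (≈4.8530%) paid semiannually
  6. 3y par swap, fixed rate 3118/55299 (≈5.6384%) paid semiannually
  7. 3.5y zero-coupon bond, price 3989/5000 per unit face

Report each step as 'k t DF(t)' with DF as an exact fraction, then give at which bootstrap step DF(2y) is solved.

step 1 [0.5y] swap r/2=17/4983: DF=(1 − 17/4983·(0))/(1+17/4983) = 4983/5000 ≈ 0.996600
step 2 [1y] swap r/2=204/9779: DF=(1 − 204/9779·(0.996600))/(1+204/9779) = 1199/1250 ≈ 0.959200
step 3 [1.5y] swap r/2=322/14457: DF=(1 − 322/14457·(0.996600+0.959200))/(1+322/14457) = 2339/2500 ≈ 0.935600
step 4 [2y] bond c/2=7/800: DF=(1506153/1600000 − 7/800·(0.996600+0.959200+0.935600))/(1+7/800) = 9081/10000 ≈ 0.908100
step 5 [2.5y] swap r/2=1137/46858: DF=(1 − 1137/46858·(0.996600+0.959200+0.935600+0.908100))/(1+1137/46858) = 8863/10000 ≈ 0.886300
step 6 [3y] swap r/2=1559/55299: DF=(1 − 1559/55299·(0.996600+0.959200+0.935600+0.908100+0.886300))/(1+1559/55299) = 8441/10000 ≈ 0.844100
step 7 [3.5y] zero: DF = P = 3989/5000 ≈ 0.797800

1 1/2 4983/5000
2 1 1199/1250
3 3/2 2339/2500
4 2 9081/10000
5 5/2 8863/10000
6 3 8441/10000
7 7/2 3989/5000
DF(2y) is solved at step 4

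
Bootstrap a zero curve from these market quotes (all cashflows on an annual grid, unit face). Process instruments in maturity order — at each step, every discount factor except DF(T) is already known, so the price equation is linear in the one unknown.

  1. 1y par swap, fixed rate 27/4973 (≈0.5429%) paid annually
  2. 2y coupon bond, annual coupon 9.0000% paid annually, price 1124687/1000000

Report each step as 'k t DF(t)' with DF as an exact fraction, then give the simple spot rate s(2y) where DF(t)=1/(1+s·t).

1 1 4973/5000
2 2 9497/10000
s(2y) = (1/(9497/10000) − 1)/(2) = 503/18994 ≈ 2.6482%

step 1 [1y] swap r/1=27/4973: DF=(1 − 27/4973·(0))/(1+27/4973) = 4973/5000 ≈ 0.994600
step 2 [2y] bond c/1=9/100: DF=(1124687/1000000 − 9/100·(0.994600))/(1+9/100) = 9497/10000 ≈ 0.949700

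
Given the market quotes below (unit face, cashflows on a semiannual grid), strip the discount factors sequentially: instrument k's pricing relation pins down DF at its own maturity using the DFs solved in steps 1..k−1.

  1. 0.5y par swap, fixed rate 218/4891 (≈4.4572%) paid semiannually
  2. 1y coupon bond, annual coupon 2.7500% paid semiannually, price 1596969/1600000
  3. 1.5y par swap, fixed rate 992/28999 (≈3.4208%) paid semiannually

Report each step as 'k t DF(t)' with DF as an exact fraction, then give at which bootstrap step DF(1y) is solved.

1 1/2 4891/5000
2 1 9713/10000
3 3/2 594/625
DF(1y) is solved at step 2

step 1 [0.5y] swap r/2=109/4891: DF=(1 − 109/4891·(0))/(1+109/4891) = 4891/5000 ≈ 0.978200
step 2 [1y] bond c/2=11/800: DF=(1596969/1600000 − 11/800·(0.978200))/(1+11/800) = 9713/10000 ≈ 0.971300
step 3 [1.5y] swap r/2=496/28999: DF=(1 − 496/28999·(0.978200+0.971300))/(1+496/28999) = 594/625 ≈ 0.950400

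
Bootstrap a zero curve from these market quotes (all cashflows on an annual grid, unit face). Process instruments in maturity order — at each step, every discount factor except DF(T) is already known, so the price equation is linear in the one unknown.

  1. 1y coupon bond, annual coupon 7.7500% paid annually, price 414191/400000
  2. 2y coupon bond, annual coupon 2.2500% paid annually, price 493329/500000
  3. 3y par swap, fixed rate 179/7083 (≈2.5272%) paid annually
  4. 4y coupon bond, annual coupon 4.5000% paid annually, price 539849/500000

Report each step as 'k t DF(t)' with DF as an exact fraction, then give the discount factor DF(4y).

step 1 [1y] bond c/1=31/400: DF=(414191/400000 − 31/400·(0))/(1+31/400) = 961/1000 ≈ 0.961000
step 2 [2y] bond c/1=9/400: DF=(493329/500000 − 9/400·(0.961000))/(1+9/400) = 4719/5000 ≈ 0.943800
step 3 [3y] swap r/1=179/7083: DF=(1 − 179/7083·(0.961000+0.943800))/(1+179/7083) = 2321/2500 ≈ 0.928400
step 4 [4y] bond c/1=9/200: DF=(539849/500000 − 9/200·(0.961000+0.943800+0.928400))/(1+9/200) = 1139/1250 ≈ 0.911200

1 1 961/1000
2 2 4719/5000
3 3 2321/2500
4 4 1139/1250
DF(4y) = 1139/1250 ≈ 0.911200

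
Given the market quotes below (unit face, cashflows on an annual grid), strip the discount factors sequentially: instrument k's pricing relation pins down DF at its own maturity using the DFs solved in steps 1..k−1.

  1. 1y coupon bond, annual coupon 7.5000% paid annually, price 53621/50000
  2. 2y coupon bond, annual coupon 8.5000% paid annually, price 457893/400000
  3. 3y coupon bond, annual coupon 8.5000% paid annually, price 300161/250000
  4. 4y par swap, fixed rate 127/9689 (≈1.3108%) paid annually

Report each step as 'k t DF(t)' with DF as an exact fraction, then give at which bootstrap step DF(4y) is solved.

step 1 [1y] bond c/1=3/40: DF=(53621/50000 − 3/40·(0))/(1+3/40) = 1247/1250 ≈ 0.997600
step 2 [2y] bond c/1=17/200: DF=(457893/400000 − 17/200·(0.997600))/(1+17/200) = 9769/10000 ≈ 0.976900
step 3 [3y] bond c/1=17/200: DF=(300161/250000 − 17/200·(0.997600+0.976900))/(1+17/200) = 9519/10000 ≈ 0.951900
step 4 [4y] swap r/1=127/9689: DF=(1 − 127/9689·(0.997600+0.976900+0.951900))/(1+127/9689) = 2373/2500 ≈ 0.949200

1 1 1247/1250
2 2 9769/10000
3 3 9519/10000
4 4 2373/2500
DF(4y) is solved at step 4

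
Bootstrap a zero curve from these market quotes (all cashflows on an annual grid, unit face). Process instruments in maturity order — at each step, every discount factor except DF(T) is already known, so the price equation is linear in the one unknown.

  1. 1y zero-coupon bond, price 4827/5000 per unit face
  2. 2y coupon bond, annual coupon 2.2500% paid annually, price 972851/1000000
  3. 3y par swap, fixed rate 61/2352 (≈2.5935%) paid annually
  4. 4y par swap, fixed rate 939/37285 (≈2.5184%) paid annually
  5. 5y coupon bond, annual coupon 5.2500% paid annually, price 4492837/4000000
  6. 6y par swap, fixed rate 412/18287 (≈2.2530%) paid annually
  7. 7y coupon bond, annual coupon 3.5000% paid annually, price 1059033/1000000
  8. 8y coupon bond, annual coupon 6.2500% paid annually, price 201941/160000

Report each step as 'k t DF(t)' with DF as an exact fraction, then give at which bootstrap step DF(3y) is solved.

1 1 4827/5000
2 2 4651/5000
3 3 2317/2500
4 4 9061/10000
5 5 2203/2500
6 6 2191/2500
7 7 8377/10000
8 8 8159/10000
DF(3y) is solved at step 3

step 1 [1y] zero: DF = P = 4827/5000 ≈ 0.965400
step 2 [2y] bond c/1=9/400: DF=(972851/1000000 − 9/400·(0.965400))/(1+9/400) = 4651/5000 ≈ 0.930200
step 3 [3y] swap r/1=61/2352: DF=(1 − 61/2352·(0.965400+0.930200))/(1+61/2352) = 2317/2500 ≈ 0.926800
step 4 [4y] swap r/1=939/37285: DF=(1 − 939/37285·(0.965400+0.930200+0.926800))/(1+939/37285) = 9061/10000 ≈ 0.906100
step 5 [5y] bond c/1=21/400: DF=(4492837/4000000 − 21/400·(0.965400+0.930200+0.926800+0.906100))/(1+21/400) = 2203/2500 ≈ 0.881200
step 6 [6y] swap r/1=412/18287: DF=(1 − 412/18287·(0.965400+0.930200+0.926800+0.906100+0.881200))/(1+412/18287) = 2191/2500 ≈ 0.876400
step 7 [7y] bond c/1=7/200: DF=(1059033/1000000 − 7/200·(0.965400+0.930200+0.926800+0.906100+0.881200+0.876400))/(1+7/200) = 8377/10000 ≈ 0.837700
step 8 [8y] bond c/1=1/16: DF=(201941/160000 − 1/16·(0.965400+0.930200+0.926800+0.906100+0.881200+0.876400+0.837700))/(1+1/16) = 8159/10000 ≈ 0.815900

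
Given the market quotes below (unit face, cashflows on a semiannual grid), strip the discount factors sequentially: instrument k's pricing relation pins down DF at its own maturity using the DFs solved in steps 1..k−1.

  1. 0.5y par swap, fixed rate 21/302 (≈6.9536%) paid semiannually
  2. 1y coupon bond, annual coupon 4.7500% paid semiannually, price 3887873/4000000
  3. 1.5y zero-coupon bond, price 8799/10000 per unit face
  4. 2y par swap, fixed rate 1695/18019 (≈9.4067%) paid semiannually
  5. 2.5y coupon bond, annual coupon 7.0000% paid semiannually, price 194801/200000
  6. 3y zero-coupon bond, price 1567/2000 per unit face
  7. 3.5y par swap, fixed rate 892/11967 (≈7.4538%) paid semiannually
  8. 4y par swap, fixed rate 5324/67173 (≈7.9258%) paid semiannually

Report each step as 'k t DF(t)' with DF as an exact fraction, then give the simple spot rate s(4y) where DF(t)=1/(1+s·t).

1 1/2 604/625
2 1 927/1000
3 3/2 8799/10000
4 2 1661/2000
5 5/2 512/625
6 3 1567/2000
7 7/2 777/1000
8 4 3669/5000
s(4y) = (1/(3669/5000) − 1)/(4) = 1331/14676 ≈ 9.0692%

step 1 [0.5y] swap r/2=21/604: DF=(1 − 21/604·(0))/(1+21/604) = 604/625 ≈ 0.966400
step 2 [1y] bond c/2=19/800: DF=(3887873/4000000 − 19/800·(0.966400))/(1+19/800) = 927/1000 ≈ 0.927000
step 3 [1.5y] zero: DF = P = 8799/10000 ≈ 0.879900
step 4 [2y] swap r/2=1695/36038: DF=(1 − 1695/36038·(0.966400+0.927000+0.879900))/(1+1695/36038) = 1661/2000 ≈ 0.830500
step 5 [2.5y] bond c/2=7/200: DF=(194801/200000 − 7/200·(0.966400+0.927000+0.879900+0.830500))/(1+7/200) = 512/625 ≈ 0.819200
step 6 [3y] zero: DF = P = 1567/2000 ≈ 0.783500
step 7 [3.5y] swap r/2=446/11967: DF=(1 − 446/11967·(0.966400+0.927000+0.879900+0.830500+0.819200+0.783500))/(1+446/11967) = 777/1000 ≈ 0.777000
step 8 [4y] swap r/2=2662/67173: DF=(1 − 2662/67173·(0.966400+0.927000+0.879900+0.830500+0.819200+0.783500+0.777000))/(1+2662/67173) = 3669/5000 ≈ 0.733800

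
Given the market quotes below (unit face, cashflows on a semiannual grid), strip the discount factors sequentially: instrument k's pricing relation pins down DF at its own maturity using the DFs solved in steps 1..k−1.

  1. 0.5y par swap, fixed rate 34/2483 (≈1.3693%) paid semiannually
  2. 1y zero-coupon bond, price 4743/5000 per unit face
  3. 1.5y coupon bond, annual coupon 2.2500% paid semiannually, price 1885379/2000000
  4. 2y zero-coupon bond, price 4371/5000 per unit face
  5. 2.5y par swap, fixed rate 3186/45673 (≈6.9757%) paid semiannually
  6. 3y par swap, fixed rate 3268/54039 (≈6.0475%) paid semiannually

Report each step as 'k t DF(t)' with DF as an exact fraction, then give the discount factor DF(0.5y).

step 1 [0.5y] swap r/2=17/2483: DF=(1 − 17/2483·(0))/(1+17/2483) = 2483/2500 ≈ 0.993200
step 2 [1y] zero: DF = P = 4743/5000 ≈ 0.948600
step 3 [1.5y] bond c/2=9/800: DF=(1885379/2000000 − 9/800·(0.993200+0.948600))/(1+9/800) = 4553/5000 ≈ 0.910600
step 4 [2y] zero: DF = P = 4371/5000 ≈ 0.874200
step 5 [2.5y] swap r/2=1593/45673: DF=(1 − 1593/45673·(0.993200+0.948600+0.910600+0.874200))/(1+1593/45673) = 8407/10000 ≈ 0.840700
step 6 [3y] swap r/2=1634/54039: DF=(1 − 1634/54039·(0.993200+0.948600+0.910600+0.874200+0.840700))/(1+1634/54039) = 4183/5000 ≈ 0.836600

1 1/2 2483/2500
2 1 4743/5000
3 3/2 4553/5000
4 2 4371/5000
5 5/2 8407/10000
6 3 4183/5000
DF(0.5y) = 2483/2500 ≈ 0.993200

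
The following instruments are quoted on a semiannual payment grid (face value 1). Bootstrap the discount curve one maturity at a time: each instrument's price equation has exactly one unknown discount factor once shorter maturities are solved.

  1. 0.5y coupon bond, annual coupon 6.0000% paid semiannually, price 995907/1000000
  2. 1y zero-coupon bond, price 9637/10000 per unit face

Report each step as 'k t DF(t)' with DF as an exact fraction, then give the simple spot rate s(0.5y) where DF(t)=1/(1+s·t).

step 1 [0.5y] bond c/2=3/100: DF=(995907/1000000 − 3/100·(0))/(1+3/100) = 9669/10000 ≈ 0.966900
step 2 [1y] zero: DF = P = 9637/10000 ≈ 0.963700

1 1/2 9669/10000
2 1 9637/10000
s(0.5y) = (1/(9669/10000) − 1)/(1/2) = 662/9669 ≈ 6.8466%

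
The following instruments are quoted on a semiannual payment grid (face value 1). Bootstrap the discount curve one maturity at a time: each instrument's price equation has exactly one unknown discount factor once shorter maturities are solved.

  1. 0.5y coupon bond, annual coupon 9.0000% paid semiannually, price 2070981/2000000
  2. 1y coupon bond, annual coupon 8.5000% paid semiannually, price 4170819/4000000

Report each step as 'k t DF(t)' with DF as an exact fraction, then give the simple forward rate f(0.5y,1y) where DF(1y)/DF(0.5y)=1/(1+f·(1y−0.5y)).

step 1 [0.5y] bond c/2=9/200: DF=(2070981/2000000 − 9/200·(0))/(1+9/200) = 9909/10000 ≈ 0.990900
step 2 [1y] bond c/2=17/400: DF=(4170819/4000000 − 17/400·(0.990900))/(1+17/400) = 4799/5000 ≈ 0.959800

1 1/2 9909/10000
2 1 4799/5000
f(0.5y,1y) = ((9909/10000)/(4799/5000) − 1)/(1/2) = 311/4799 ≈ 6.4805%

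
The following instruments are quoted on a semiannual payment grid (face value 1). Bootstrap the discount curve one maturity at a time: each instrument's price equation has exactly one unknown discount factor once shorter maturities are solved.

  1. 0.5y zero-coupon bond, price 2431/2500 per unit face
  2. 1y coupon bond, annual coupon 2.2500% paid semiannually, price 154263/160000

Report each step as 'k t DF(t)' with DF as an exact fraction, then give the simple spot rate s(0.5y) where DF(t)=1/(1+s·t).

1 1/2 2431/2500
2 1 4713/5000
s(0.5y) = (1/(2431/2500) − 1)/(1/2) = 138/2431 ≈ 5.6767%

step 1 [0.5y] zero: DF = P = 2431/2500 ≈ 0.972400
step 2 [1y] bond c/2=9/800: DF=(154263/160000 − 9/800·(0.972400))/(1+9/800) = 4713/5000 ≈ 0.942600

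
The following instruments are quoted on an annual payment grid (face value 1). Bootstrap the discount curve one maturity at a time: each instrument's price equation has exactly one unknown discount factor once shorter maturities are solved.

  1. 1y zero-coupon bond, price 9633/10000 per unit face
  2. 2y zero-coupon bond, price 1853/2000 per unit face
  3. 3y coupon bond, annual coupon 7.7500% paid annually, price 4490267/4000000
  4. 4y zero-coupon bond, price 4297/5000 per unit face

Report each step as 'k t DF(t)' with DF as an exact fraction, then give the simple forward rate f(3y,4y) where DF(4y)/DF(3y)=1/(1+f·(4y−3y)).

1 1 9633/10000
2 2 1853/2000
3 3 9059/10000
4 4 4297/5000
f(3y,4y) = ((9059/10000)/(4297/5000) − 1)/(1) = 465/8594 ≈ 5.4108%

step 1 [1y] zero: DF = P = 9633/10000 ≈ 0.963300
step 2 [2y] zero: DF = P = 1853/2000 ≈ 0.926500
step 3 [3y] bond c/1=31/400: DF=(4490267/4000000 − 31/400·(0.963300+0.926500))/(1+31/400) = 9059/10000 ≈ 0.905900
step 4 [4y] zero: DF = P = 4297/5000 ≈ 0.859400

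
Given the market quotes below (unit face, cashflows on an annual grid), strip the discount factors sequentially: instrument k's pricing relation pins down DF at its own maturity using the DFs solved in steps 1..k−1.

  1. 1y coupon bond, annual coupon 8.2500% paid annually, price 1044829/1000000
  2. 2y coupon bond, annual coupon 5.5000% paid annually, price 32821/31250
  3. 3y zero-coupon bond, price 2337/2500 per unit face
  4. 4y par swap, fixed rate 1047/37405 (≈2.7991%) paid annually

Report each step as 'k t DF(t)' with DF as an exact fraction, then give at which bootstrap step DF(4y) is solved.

step 1 [1y] bond c/1=33/400: DF=(1044829/1000000 − 33/400·(0))/(1+33/400) = 2413/2500 ≈ 0.965200
step 2 [2y] bond c/1=11/200: DF=(32821/31250 − 11/200·(0.965200))/(1+11/200) = 2363/2500 ≈ 0.945200
step 3 [3y] zero: DF = P = 2337/2500 ≈ 0.934800
step 4 [4y] swap r/1=1047/37405: DF=(1 − 1047/37405·(0.965200+0.945200+0.934800))/(1+1047/37405) = 8953/10000 ≈ 0.895300

1 1 2413/2500
2 2 2363/2500
3 3 2337/2500
4 4 8953/10000
DF(4y) is solved at step 4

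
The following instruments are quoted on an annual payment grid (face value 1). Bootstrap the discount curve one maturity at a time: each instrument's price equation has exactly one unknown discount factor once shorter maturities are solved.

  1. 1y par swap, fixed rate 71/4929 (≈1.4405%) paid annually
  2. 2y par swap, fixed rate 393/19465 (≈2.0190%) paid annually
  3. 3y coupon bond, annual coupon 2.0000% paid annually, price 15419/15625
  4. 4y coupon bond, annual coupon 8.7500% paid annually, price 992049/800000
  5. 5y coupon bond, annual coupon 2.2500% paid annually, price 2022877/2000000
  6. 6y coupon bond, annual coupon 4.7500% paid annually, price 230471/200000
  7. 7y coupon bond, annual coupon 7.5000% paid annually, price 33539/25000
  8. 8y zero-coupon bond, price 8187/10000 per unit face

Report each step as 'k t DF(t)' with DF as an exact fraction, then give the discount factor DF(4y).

step 1 [1y] swap r/1=71/4929: DF=(1 − 71/4929·(0))/(1+71/4929) = 4929/5000 ≈ 0.985800
step 2 [2y] swap r/1=393/19465: DF=(1 − 393/19465·(0.985800))/(1+393/19465) = 9607/10000 ≈ 0.960700
step 3 [3y] bond c/1=1/50: DF=(15419/15625 − 1/50·(0.985800+0.960700))/(1+1/50) = 9293/10000 ≈ 0.929300
step 4 [4y] bond c/1=7/80: DF=(992049/800000 − 7/80·(0.985800+0.960700+0.929300))/(1+7/80) = 9089/10000 ≈ 0.908900
step 5 [5y] bond c/1=9/400: DF=(2022877/2000000 − 9/400·(0.985800+0.960700+0.929300+0.908900))/(1+9/400) = 9059/10000 ≈ 0.905900
step 6 [6y] bond c/1=19/400: DF=(230471/200000 − 19/400·(0.985800+0.960700+0.929300+0.908900+0.905900))/(1+19/400) = 4437/5000 ≈ 0.887400
step 7 [7y] bond c/1=3/40: DF=(33539/25000 − 3/40·(0.985800+0.960700+0.929300+0.908900+0.905900+0.887400))/(1+3/40) = 2147/2500 ≈ 0.858800
step 8 [8y] zero: DF = P = 8187/10000 ≈ 0.818700

1 1 4929/5000
2 2 9607/10000
3 3 9293/10000
4 4 9089/10000
5 5 9059/10000
6 6 4437/5000
7 7 2147/2500
8 8 8187/10000
DF(4y) = 9089/10000 ≈ 0.908900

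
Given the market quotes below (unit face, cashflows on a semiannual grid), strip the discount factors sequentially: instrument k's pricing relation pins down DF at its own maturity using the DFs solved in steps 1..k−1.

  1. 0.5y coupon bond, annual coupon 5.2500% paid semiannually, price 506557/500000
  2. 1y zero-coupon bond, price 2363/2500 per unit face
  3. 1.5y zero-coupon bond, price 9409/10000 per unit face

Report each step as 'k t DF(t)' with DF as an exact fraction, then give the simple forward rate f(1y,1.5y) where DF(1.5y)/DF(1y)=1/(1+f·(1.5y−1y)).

step 1 [0.5y] bond c/2=21/800: DF=(506557/500000 − 21/800·(0))/(1+21/800) = 617/625 ≈ 0.987200
step 2 [1y] zero: DF = P = 2363/2500 ≈ 0.945200
step 3 [1.5y] zero: DF = P = 9409/10000 ≈ 0.940900

1 1/2 617/625
2 1 2363/2500
3 3/2 9409/10000
f(1y,1.5y) = ((2363/2500)/(9409/10000) − 1)/(1/2) = 86/9409 ≈ 0.9140%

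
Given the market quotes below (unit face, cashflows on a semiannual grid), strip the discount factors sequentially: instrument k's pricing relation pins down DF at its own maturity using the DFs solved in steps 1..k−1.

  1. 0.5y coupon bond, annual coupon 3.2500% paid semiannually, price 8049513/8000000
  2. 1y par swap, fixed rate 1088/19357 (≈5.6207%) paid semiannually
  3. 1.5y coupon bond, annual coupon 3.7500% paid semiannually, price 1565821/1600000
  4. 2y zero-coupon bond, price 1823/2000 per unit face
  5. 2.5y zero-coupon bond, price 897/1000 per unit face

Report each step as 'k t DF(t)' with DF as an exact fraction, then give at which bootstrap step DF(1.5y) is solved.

step 1 [0.5y] bond c/2=13/800: DF=(8049513/8000000 − 13/800·(0))/(1+13/800) = 9901/10000 ≈ 0.990100
step 2 [1y] swap r/2=544/19357: DF=(1 − 544/19357·(0.990100))/(1+544/19357) = 591/625 ≈ 0.945600
step 3 [1.5y] bond c/2=3/160: DF=(1565821/1600000 − 3/160·(0.990100+0.945600))/(1+3/160) = 37/40 ≈ 0.925000
step 4 [2y] zero: DF = P = 1823/2000 ≈ 0.911500
step 5 [2.5y] zero: DF = P = 897/1000 ≈ 0.897000

1 1/2 9901/10000
2 1 591/625
3 3/2 37/40
4 2 1823/2000
5 5/2 897/1000
DF(1.5y) is solved at step 3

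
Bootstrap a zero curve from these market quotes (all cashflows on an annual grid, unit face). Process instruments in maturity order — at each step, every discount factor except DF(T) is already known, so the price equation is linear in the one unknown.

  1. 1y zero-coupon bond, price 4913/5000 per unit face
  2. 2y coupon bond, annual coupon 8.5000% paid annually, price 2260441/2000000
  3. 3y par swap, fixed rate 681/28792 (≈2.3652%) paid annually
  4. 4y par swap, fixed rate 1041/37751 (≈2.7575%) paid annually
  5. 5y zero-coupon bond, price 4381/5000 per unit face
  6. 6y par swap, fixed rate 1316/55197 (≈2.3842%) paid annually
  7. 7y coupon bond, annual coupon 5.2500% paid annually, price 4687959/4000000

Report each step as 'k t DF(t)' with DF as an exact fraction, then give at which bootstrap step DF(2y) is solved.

1 1 4913/5000
2 2 9647/10000
3 3 9319/10000
4 4 8959/10000
5 5 4381/5000
6 6 2171/2500
7 7 4191/5000
DF(2y) is solved at step 2

step 1 [1y] zero: DF = P = 4913/5000 ≈ 0.982600
step 2 [2y] bond c/1=17/200: DF=(2260441/2000000 − 17/200·(0.982600))/(1+17/200) = 9647/10000 ≈ 0.964700
step 3 [3y] swap r/1=681/28792: DF=(1 − 681/28792·(0.982600+0.964700))/(1+681/28792) = 9319/10000 ≈ 0.931900
step 4 [4y] swap r/1=1041/37751: DF=(1 − 1041/37751·(0.982600+0.964700+0.931900))/(1+1041/37751) = 8959/10000 ≈ 0.895900
step 5 [5y] zero: DF = P = 4381/5000 ≈ 0.876200
step 6 [6y] swap r/1=1316/55197: DF=(1 − 1316/55197·(0.982600+0.964700+0.931900+0.895900+0.876200))/(1+1316/55197) = 2171/2500 ≈ 0.868400
step 7 [7y] bond c/1=21/400: DF=(4687959/4000000 − 21/400·(0.982600+0.964700+0.931900+0.895900+0.876200+0.868400))/(1+21/400) = 4191/5000 ≈ 0.838200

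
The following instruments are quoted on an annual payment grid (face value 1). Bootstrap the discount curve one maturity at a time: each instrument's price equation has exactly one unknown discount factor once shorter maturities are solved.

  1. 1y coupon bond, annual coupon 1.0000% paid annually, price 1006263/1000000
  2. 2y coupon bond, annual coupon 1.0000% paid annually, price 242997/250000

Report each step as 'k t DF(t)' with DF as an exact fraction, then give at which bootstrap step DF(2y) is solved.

step 1 [1y] bond c/1=1/100: DF=(1006263/1000000 − 1/100·(0))/(1+1/100) = 9963/10000 ≈ 0.996300
step 2 [2y] bond c/1=1/100: DF=(242997/250000 − 1/100·(0.996300))/(1+1/100) = 381/400 ≈ 0.952500

1 1 9963/10000
2 2 381/400
DF(2y) is solved at step 2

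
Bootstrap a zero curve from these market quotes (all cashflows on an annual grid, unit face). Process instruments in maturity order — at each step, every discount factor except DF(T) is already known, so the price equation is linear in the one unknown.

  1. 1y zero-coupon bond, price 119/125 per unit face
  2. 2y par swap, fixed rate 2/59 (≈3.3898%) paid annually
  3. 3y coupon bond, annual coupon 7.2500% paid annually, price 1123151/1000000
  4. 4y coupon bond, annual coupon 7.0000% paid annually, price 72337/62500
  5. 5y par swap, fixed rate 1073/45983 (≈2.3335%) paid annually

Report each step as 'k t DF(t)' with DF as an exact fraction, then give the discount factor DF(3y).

1 1 119/125
2 2 117/125
3 3 2299/2500
4 4 449/500
5 5 8927/10000
DF(3y) = 2299/2500 ≈ 0.919600

step 1 [1y] zero: DF = P = 119/125 ≈ 0.952000
step 2 [2y] swap r/1=2/59: DF=(1 − 2/59·(0.952000))/(1+2/59) = 117/125 ≈ 0.936000
step 3 [3y] bond c/1=29/400: DF=(1123151/1000000 − 29/400·(0.952000+0.936000))/(1+29/400) = 2299/2500 ≈ 0.919600
step 4 [4y] bond c/1=7/100: DF=(72337/62500 − 7/100·(0.952000+0.936000+0.919600))/(1+7/100) = 449/500 ≈ 0.898000
step 5 [5y] swap r/1=1073/45983: DF=(1 − 1073/45983·(0.952000+0.936000+0.919600+0.898000))/(1+1073/45983) = 8927/10000 ≈ 0.892700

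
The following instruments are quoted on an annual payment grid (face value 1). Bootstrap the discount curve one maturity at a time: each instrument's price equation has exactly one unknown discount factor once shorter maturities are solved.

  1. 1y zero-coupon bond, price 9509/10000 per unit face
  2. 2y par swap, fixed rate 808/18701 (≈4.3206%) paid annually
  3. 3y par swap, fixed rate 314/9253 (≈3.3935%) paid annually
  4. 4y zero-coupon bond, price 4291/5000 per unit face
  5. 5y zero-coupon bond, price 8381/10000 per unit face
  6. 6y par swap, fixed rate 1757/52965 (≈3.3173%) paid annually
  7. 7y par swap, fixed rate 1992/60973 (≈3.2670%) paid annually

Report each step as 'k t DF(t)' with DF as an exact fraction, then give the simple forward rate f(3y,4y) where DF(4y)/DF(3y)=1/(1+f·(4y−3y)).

step 1 [1y] zero: DF = P = 9509/10000 ≈ 0.950900
step 2 [2y] swap r/1=808/18701: DF=(1 − 808/18701·(0.950900))/(1+808/18701) = 1149/1250 ≈ 0.919200
step 3 [3y] swap r/1=314/9253: DF=(1 − 314/9253·(0.950900+0.919200))/(1+314/9253) = 4529/5000 ≈ 0.905800
step 4 [4y] zero: DF = P = 4291/5000 ≈ 0.858200
step 5 [5y] zero: DF = P = 8381/10000 ≈ 0.838100
step 6 [6y] swap r/1=1757/52965: DF=(1 − 1757/52965·(0.950900+0.919200+0.905800+0.858200+0.838100))/(1+1757/52965) = 8243/10000 ≈ 0.824300
step 7 [7y] swap r/1=1992/60973: DF=(1 − 1992/60973·(0.950900+0.919200+0.905800+0.858200+0.838100+0.824300))/(1+1992/60973) = 1001/1250 ≈ 0.800800

1 1 9509/10000
2 2 1149/1250
3 3 4529/5000
4 4 4291/5000
5 5 8381/10000
6 6 8243/10000
7 7 1001/1250
f(3y,4y) = ((4529/5000)/(4291/5000) − 1)/(1) = 34/613 ≈ 5.5465%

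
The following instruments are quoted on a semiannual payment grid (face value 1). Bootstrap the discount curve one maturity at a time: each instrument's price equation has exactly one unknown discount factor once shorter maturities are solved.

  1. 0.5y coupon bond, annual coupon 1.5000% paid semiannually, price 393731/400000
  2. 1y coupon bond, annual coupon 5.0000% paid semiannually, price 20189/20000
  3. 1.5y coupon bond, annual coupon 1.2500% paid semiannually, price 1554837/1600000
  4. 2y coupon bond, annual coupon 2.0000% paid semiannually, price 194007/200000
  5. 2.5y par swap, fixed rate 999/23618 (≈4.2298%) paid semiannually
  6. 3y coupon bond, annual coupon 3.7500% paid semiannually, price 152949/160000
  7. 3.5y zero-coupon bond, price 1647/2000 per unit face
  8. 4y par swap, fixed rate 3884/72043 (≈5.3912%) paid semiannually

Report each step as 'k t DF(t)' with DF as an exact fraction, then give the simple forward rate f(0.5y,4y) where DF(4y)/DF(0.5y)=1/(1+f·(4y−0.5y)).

1 1/2 977/1000
2 1 961/1000
3 3/2 9537/10000
4 2 4659/5000
5 5/2 9001/10000
6 3 4257/5000
7 7/2 1647/2000
8 4 4029/5000
f(0.5y,4y) = ((977/1000)/(4029/5000) − 1)/(7/2) = 1712/28203 ≈ 6.0703%

step 1 [0.5y] bond c/2=3/400: DF=(393731/400000 − 3/400·(0))/(1+3/400) = 977/1000 ≈ 0.977000
step 2 [1y] bond c/2=1/40: DF=(20189/20000 − 1/40·(0.977000))/(1+1/40) = 961/1000 ≈ 0.961000
step 3 [1.5y] bond c/2=1/160: DF=(1554837/1600000 − 1/160·(0.977000+0.961000))/(1+1/160) = 9537/10000 ≈ 0.953700
step 4 [2y] bond c/2=1/100: DF=(194007/200000 − 1/100·(0.977000+0.961000+0.953700))/(1+1/100) = 4659/5000 ≈ 0.931800
step 5 [2.5y] swap r/2=999/47236: DF=(1 − 999/47236·(0.977000+0.961000+0.953700+0.931800))/(1+999/47236) = 9001/10000 ≈ 0.900100
step 6 [3y] bond c/2=3/160: DF=(152949/160000 − 3/160·(0.977000+0.961000+0.953700+0.931800+0.900100))/(1+3/160) = 4257/5000 ≈ 0.851400
step 7 [3.5y] zero: DF = P = 1647/2000 ≈ 0.823500
step 8 [4y] swap r/2=1942/72043: DF=(1 − 1942/72043·(0.977000+0.961000+0.953700+0.931800+0.900100+0.851400+0.823500))/(1+1942/72043) = 4029/5000 ≈ 0.805800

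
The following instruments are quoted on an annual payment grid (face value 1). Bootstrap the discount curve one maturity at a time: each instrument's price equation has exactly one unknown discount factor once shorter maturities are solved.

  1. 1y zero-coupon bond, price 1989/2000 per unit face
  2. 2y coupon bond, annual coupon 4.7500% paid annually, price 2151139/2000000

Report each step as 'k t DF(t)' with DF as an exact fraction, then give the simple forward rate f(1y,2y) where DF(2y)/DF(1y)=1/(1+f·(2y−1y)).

step 1 [1y] zero: DF = P = 1989/2000 ≈ 0.994500
step 2 [2y] bond c/1=19/400: DF=(2151139/2000000 − 19/400·(0.994500))/(1+19/400) = 9817/10000 ≈ 0.981700

1 1 1989/2000
2 2 9817/10000
f(1y,2y) = ((1989/2000)/(9817/10000) − 1)/(1) = 128/9817 ≈ 1.3039%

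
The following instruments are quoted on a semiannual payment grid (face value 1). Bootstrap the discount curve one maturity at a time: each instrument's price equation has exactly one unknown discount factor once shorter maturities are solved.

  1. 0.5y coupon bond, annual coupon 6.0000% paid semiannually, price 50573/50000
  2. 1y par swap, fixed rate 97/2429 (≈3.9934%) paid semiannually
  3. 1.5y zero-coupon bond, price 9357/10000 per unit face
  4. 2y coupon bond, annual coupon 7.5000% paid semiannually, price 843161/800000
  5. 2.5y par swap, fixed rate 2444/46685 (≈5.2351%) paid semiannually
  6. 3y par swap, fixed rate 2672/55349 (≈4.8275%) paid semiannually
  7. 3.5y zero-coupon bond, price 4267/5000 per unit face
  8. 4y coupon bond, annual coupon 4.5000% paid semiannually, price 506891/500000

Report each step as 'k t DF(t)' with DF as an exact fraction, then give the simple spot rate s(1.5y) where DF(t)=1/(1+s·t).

step 1 [0.5y] bond c/2=3/100: DF=(50573/50000 − 3/100·(0))/(1+3/100) = 491/500 ≈ 0.982000
step 2 [1y] swap r/2=97/4858: DF=(1 − 97/4858·(0.982000))/(1+97/4858) = 2403/2500 ≈ 0.961200
step 3 [1.5y] zero: DF = P = 9357/10000 ≈ 0.935700
step 4 [2y] bond c/2=3/80: DF=(843161/800000 − 3/80·(0.982000+0.961200+0.935700))/(1+3/80) = 4559/5000 ≈ 0.911800
step 5 [2.5y] swap r/2=1222/46685: DF=(1 − 1222/46685·(0.982000+0.961200+0.935700+0.911800))/(1+1222/46685) = 4389/5000 ≈ 0.877800
step 6 [3y] swap r/2=1336/55349: DF=(1 − 1336/55349·(0.982000+0.961200+0.935700+0.911800+0.877800))/(1+1336/55349) = 1083/1250 ≈ 0.866400
step 7 [3.5y] zero: DF = P = 4267/5000 ≈ 0.853400
step 8 [4y] bond c/2=9/400: DF=(506891/500000 − 9/400·(0.982000+0.961200+0.935700+0.911800+0.877800+0.866400+0.853400))/(1+9/400) = 8509/10000 ≈ 0.850900

1 1/2 491/500
2 1 2403/2500
3 3/2 9357/10000
4 2 4559/5000
5 5/2 4389/5000
6 3 1083/1250
7 7/2 4267/5000
8 4 8509/10000
s(1.5y) = (1/(9357/10000) − 1)/(3/2) = 1286/28071 ≈ 4.5812%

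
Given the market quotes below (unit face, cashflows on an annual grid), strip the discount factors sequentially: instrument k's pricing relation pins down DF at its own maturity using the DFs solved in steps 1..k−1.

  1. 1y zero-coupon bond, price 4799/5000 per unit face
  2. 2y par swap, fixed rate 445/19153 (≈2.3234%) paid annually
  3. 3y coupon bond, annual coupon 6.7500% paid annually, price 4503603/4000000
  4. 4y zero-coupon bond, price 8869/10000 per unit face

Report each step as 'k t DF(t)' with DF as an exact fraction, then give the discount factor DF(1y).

1 1 4799/5000
2 2 1911/2000
3 3 1167/1250
4 4 8869/10000
DF(1y) = 4799/5000 ≈ 0.959800

step 1 [1y] zero: DF = P = 4799/5000 ≈ 0.959800
step 2 [2y] swap r/1=445/19153: DF=(1 − 445/19153·(0.959800))/(1+445/19153) = 1911/2000 ≈ 0.955500
step 3 [3y] bond c/1=27/400: DF=(4503603/4000000 − 27/400·(0.959800+0.955500))/(1+27/400) = 1167/1250 ≈ 0.933600
step 4 [4y] zero: DF = P = 8869/10000 ≈ 0.886900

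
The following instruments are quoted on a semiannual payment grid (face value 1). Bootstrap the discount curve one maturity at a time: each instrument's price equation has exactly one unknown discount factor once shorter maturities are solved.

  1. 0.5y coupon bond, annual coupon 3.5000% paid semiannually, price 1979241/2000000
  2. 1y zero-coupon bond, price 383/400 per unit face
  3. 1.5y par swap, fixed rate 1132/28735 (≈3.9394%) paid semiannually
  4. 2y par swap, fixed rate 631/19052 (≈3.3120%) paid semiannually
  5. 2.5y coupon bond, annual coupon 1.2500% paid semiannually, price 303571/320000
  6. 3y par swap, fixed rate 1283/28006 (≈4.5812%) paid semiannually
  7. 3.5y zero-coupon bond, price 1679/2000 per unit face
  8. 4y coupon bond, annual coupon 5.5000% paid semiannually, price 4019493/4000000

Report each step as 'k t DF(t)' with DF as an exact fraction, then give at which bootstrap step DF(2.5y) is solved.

1 1/2 4863/5000
2 1 383/400
3 3/2 4717/5000
4 2 9369/10000
5 5/2 9191/10000
6 3 8717/10000
7 7/2 1679/2000
8 4 1007/1250
DF(2.5y) is solved at step 5

step 1 [0.5y] bond c/2=7/400: DF=(1979241/2000000 − 7/400·(0))/(1+7/400) = 4863/5000 ≈ 0.972600
step 2 [1y] zero: DF = P = 383/400 ≈ 0.957500
step 3 [1.5y] swap r/2=566/28735: DF=(1 − 566/28735·(0.972600+0.957500))/(1+566/28735) = 4717/5000 ≈ 0.943400
step 4 [2y] swap r/2=631/38104: DF=(1 − 631/38104·(0.972600+0.957500+0.943400))/(1+631/38104) = 9369/10000 ≈ 0.936900
step 5 [2.5y] bond c/2=1/160: DF=(303571/320000 − 1/160·(0.972600+0.957500+0.943400+0.936900))/(1+1/160) = 9191/10000 ≈ 0.919100
step 6 [3y] swap r/2=1283/56012: DF=(1 − 1283/56012·(0.972600+0.957500+0.943400+0.936900+0.919100))/(1+1283/56012) = 8717/10000 ≈ 0.871700
step 7 [3.5y] zero: DF = P = 1679/2000 ≈ 0.839500
step 8 [4y] bond c/2=11/400: DF=(4019493/4000000 − 11/400·(0.972600+0.957500+0.943400+0.936900+0.919100+0.871700+0.839500))/(1+11/400) = 1007/1250 ≈ 0.805600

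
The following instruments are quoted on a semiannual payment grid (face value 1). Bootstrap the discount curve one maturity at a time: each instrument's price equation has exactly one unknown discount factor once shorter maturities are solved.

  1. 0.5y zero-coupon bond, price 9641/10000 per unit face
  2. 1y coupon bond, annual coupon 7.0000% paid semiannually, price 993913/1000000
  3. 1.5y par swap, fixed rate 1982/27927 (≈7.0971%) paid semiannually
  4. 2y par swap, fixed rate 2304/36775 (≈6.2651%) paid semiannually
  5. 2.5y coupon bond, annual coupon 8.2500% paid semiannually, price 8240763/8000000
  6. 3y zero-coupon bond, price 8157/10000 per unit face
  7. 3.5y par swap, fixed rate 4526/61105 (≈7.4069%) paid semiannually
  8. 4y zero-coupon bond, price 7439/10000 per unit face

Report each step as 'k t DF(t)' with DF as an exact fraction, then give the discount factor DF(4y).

1 1/2 9641/10000
2 1 9277/10000
3 3/2 9009/10000
4 2 553/625
5 5/2 2109/2500
6 3 8157/10000
7 7/2 7737/10000
8 4 7439/10000
DF(4y) = 7439/10000 ≈ 0.743900

step 1 [0.5y] zero: DF = P = 9641/10000 ≈ 0.964100
step 2 [1y] bond c/2=7/200: DF=(993913/1000000 − 7/200·(0.964100))/(1+7/200) = 9277/10000 ≈ 0.927700
step 3 [1.5y] swap r/2=991/27927: DF=(1 − 991/27927·(0.964100+0.927700))/(1+991/27927) = 9009/10000 ≈ 0.900900
step 4 [2y] swap r/2=1152/36775: DF=(1 − 1152/36775·(0.964100+0.927700+0.900900))/(1+1152/36775) = 553/625 ≈ 0.884800
step 5 [2.5y] bond c/2=33/800: DF=(8240763/8000000 − 33/800·(0.964100+0.927700+0.900900+0.884800))/(1+33/800) = 2109/2500 ≈ 0.843600
step 6 [3y] zero: DF = P = 8157/10000 ≈ 0.815700
step 7 [3.5y] swap r/2=2263/61105: DF=(1 − 2263/61105·(0.964100+0.927700+0.900900+0.884800+0.843600+0.815700))/(1+2263/61105) = 7737/10000 ≈ 0.773700
step 8 [4y] zero: DF = P = 7439/10000 ≈ 0.743900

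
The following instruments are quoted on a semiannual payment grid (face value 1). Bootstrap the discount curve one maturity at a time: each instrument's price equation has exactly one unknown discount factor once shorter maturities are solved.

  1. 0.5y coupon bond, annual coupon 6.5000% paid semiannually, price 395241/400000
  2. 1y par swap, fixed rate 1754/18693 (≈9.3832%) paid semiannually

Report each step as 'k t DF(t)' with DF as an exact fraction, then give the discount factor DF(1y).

1 1/2 957/1000
2 1 9123/10000
DF(1y) = 9123/10000 ≈ 0.912300

step 1 [0.5y] bond c/2=13/400: DF=(395241/400000 − 13/400·(0))/(1+13/400) = 957/1000 ≈ 0.957000
step 2 [1y] swap r/2=877/18693: DF=(1 − 877/18693·(0.957000))/(1+877/18693) = 9123/10000 ≈ 0.912300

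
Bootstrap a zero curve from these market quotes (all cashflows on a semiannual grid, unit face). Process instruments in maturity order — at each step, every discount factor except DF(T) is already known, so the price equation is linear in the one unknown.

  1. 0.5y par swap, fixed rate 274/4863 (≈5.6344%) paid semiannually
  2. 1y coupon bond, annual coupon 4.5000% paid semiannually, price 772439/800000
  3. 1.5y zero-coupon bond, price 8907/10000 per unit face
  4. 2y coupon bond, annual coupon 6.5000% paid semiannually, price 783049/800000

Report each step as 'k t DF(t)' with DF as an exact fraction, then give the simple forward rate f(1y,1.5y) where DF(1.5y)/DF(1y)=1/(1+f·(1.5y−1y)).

step 1 [0.5y] swap r/2=137/4863: DF=(1 − 137/4863·(0))/(1+137/4863) = 4863/5000 ≈ 0.972600
step 2 [1y] bond c/2=9/400: DF=(772439/800000 − 9/400·(0.972600))/(1+9/400) = 9229/10000 ≈ 0.922900
step 3 [1.5y] zero: DF = P = 8907/10000 ≈ 0.890700
step 4 [2y] bond c/2=13/400: DF=(783049/800000 − 13/400·(0.972600+0.922900+0.890700))/(1+13/400) = 8603/10000 ≈ 0.860300

1 1/2 4863/5000
2 1 9229/10000
3 3/2 8907/10000
4 2 8603/10000
f(1y,1.5y) = ((9229/10000)/(8907/10000) − 1)/(1/2) = 644/8907 ≈ 7.2303%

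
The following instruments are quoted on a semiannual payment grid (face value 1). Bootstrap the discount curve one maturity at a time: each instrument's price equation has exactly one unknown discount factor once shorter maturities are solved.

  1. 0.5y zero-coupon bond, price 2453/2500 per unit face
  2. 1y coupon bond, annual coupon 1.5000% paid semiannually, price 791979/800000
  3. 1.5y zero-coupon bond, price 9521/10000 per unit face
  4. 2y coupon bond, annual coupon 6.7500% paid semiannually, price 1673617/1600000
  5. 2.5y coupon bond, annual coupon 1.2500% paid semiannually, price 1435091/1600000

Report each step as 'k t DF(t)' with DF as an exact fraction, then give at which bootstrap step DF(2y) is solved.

1 1/2 2453/2500
2 1 9753/10000
3 3/2 9521/10000
4 2 9169/10000
5 5/2 2169/2500
DF(2y) is solved at step 4

step 1 [0.5y] zero: DF = P = 2453/2500 ≈ 0.981200
step 2 [1y] bond c/2=3/400: DF=(791979/800000 − 3/400·(0.981200))/(1+3/400) = 9753/10000 ≈ 0.975300
step 3 [1.5y] zero: DF = P = 9521/10000 ≈ 0.952100
step 4 [2y] bond c/2=27/800: DF=(1673617/1600000 − 27/800·(0.981200+0.975300+0.952100))/(1+27/800) = 9169/10000 ≈ 0.916900
step 5 [2.5y] bond c/2=1/160: DF=(1435091/1600000 − 1/160·(0.981200+0.975300+0.952100+0.916900))/(1+1/160) = 2169/2500 ≈ 0.867600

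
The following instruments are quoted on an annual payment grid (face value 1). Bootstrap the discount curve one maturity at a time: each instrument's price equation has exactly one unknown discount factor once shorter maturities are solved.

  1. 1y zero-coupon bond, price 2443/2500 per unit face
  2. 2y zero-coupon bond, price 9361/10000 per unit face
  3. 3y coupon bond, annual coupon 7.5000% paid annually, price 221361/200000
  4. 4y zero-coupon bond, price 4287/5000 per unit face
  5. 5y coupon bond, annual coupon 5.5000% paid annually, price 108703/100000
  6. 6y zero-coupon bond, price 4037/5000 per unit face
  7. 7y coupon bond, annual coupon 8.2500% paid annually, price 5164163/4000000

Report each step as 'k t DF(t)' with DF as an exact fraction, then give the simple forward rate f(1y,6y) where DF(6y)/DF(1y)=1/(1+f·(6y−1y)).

step 1 [1y] zero: DF = P = 2443/2500 ≈ 0.977200
step 2 [2y] zero: DF = P = 9361/10000 ≈ 0.936100
step 3 [3y] bond c/1=3/40: DF=(221361/200000 − 3/40·(0.977200+0.936100))/(1+3/40) = 8961/10000 ≈ 0.896100
step 4 [4y] zero: DF = P = 4287/5000 ≈ 0.857400
step 5 [5y] bond c/1=11/200: DF=(108703/100000 − 11/200·(0.977200+0.936100+0.896100+0.857400))/(1+11/200) = 1049/1250 ≈ 0.839200
step 6 [6y] zero: DF = P = 4037/5000 ≈ 0.807400
step 7 [7y] bond c/1=33/400: DF=(5164163/4000000 − 33/400·(0.977200+0.936100+0.896100+0.857400+0.839200+0.807400))/(1+33/400) = 7877/10000 ≈ 0.787700

1 1 2443/2500
2 2 9361/10000
3 3 8961/10000
4 4 4287/5000
5 5 1049/1250
6 6 4037/5000
7 7 7877/10000
f(1y,6y) = ((2443/2500)/(4037/5000) − 1)/(5) = 849/20185 ≈ 4.2061%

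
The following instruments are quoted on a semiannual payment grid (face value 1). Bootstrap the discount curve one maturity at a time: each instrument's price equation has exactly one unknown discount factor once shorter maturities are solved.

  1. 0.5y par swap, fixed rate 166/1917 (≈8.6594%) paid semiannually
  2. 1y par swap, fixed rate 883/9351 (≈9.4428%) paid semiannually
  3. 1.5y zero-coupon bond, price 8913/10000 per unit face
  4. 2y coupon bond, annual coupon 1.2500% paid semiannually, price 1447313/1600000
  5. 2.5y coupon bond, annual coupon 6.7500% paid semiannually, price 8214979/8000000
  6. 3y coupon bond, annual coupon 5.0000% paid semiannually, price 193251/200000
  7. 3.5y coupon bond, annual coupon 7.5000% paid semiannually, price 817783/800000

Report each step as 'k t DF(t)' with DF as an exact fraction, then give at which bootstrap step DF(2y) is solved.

step 1 [0.5y] swap r/2=83/1917: DF=(1 − 83/1917·(0))/(1+83/1917) = 1917/2000 ≈ 0.958500
step 2 [1y] swap r/2=883/18702: DF=(1 − 883/18702·(0.958500))/(1+883/18702) = 9117/10000 ≈ 0.911700
step 3 [1.5y] zero: DF = P = 8913/10000 ≈ 0.891300
step 4 [2y] bond c/2=1/160: DF=(1447313/1600000 − 1/160·(0.958500+0.911700+0.891300))/(1+1/160) = 4409/5000 ≈ 0.881800
step 5 [2.5y] bond c/2=27/800: DF=(8214979/8000000 − 27/800·(0.958500+0.911700+0.891300+0.881800))/(1+27/800) = 1093/1250 ≈ 0.874400
step 6 [3y] bond c/2=1/40: DF=(193251/200000 − 1/40·(0.958500+0.911700+0.891300+0.881800+0.874400))/(1+1/40) = 333/400 ≈ 0.832500
step 7 [3.5y] bond c/2=3/80: DF=(817783/800000 − 3/80·(0.958500+0.911700+0.891300+0.881800+0.874400+0.832500))/(1+3/80) = 7919/10000 ≈ 0.791900

1 1/2 1917/2000
2 1 9117/10000
3 3/2 8913/10000
4 2 4409/5000
5 5/2 1093/1250
6 3 333/400
7 7/2 7919/10000
DF(2y) is solved at step 4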